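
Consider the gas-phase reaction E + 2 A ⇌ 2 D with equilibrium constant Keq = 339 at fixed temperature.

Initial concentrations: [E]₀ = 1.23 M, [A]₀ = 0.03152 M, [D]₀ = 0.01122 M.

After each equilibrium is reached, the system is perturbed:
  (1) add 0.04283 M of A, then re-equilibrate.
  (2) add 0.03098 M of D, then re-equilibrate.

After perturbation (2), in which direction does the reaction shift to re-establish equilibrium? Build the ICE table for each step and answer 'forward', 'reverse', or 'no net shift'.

Q₀ = 0.103 vs Keq = 339 ⇒ Q<K, forward
Step 1:
                    E           A           D
  I              1.23     0.03152     0.01122
  C          -0.01476    -0.02951     0.02951
  E             1.215    0.002007     0.04073
  solve Keq expr → x = 0.01476; check Q = 339
Then add 0.04283 M of A.
Step 2:
                    E           A           D
  I             1.215     0.04484     0.04073
  C          -0.02039    -0.04079     0.04079
  E             1.195     0.00405     0.08152
  solve Keq expr → x = 0.02039; check Q = 339
Then add 0.03098 M of D.
Step 3:
                    E           A           D
  I             1.195     0.00405      0.1125
  C        7.3242e-04    0.001465   -0.001465
  E             1.196    0.005515       0.111
  solve Keq expr → x = -7.3242e-04; check Q = 339

Direction: reverse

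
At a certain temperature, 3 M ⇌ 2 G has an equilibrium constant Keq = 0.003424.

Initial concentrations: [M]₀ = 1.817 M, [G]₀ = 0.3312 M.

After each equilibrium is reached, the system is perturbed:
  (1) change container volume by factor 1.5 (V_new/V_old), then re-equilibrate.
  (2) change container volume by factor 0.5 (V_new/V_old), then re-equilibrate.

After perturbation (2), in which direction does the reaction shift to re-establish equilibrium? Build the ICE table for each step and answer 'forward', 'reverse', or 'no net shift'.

Q₀ = 0.01829 vs Keq = 0.003424 ⇒ Q>K, reverse
Step 1:
                  M         G
  Initial     1.817    0.3312
  Change     0.2382   -0.1588
  Equil       2.055    0.1724
  solve Keq expr → x = -0.0794; check Q = 0.003424
Then change container volume by factor 1.5 (V_new/V_old).
Step 2:
                  M         G
  Initial      1.37    0.1149
  Change    0.02739  -0.01826
  Equil       1.398   0.09667
  solve Keq expr → x = -0.009131; check Q = 0.003424
Then change container volume by factor 0.5 (V_new/V_old).
Step 3:
                  M         G
  Initial     2.795    0.1933
  Change   -0.09862   0.06574
  Equil       2.696    0.2591
  solve Keq expr → x = 0.03287; check Q = 0.003424

Direction: forward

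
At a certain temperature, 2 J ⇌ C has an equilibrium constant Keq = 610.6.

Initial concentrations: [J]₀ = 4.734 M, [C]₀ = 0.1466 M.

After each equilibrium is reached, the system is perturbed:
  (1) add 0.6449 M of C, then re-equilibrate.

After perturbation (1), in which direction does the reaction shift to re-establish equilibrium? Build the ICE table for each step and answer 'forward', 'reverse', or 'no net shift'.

Q₀ = 0.006542 vs Keq = 610.6 ⇒ Q<K, forward
Step 1:
                  J         C
  I           4.734    0.1466
  C           -4.67     2.335
  E         0.06375     2.482
  solve Keq expr → x = 2.335; check Q = 610.6
Then add 0.6449 M of C.
Step 2:
                  J         C
  I         0.06375     3.127
  C        0.007761 -0.003881
  E         0.07151     3.123
  solve Keq expr → x = -0.003881; check Q = 610.6

Direction: reverse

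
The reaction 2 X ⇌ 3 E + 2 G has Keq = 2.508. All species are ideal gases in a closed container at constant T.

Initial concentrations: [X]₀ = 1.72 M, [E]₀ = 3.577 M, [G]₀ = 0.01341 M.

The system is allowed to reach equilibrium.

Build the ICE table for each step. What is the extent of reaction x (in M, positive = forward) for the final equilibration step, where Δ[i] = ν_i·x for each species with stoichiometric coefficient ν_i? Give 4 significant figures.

x = 0.137 M

Q₀ = 0.002782 vs Keq = 2.508 ⇒ Q<K, forward
Step 1:
                   X          E          G
  I             1.72      3.577    0.01341
  C          -0.2741     0.4111     0.2741
  E            1.446      3.988     0.2875
  solve Keq expr → x = 0.137; check Q = 2.508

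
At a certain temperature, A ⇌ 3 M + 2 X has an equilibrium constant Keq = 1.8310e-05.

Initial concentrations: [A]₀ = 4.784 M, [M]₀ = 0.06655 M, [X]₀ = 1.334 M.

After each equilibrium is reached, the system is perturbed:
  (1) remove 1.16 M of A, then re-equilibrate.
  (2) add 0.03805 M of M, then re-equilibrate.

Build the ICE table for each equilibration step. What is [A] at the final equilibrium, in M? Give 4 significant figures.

[A]_eq = 3.647 M

Q₀ = 1.0964e-04 vs Keq = 1.8310e-05 ⇒ Q>K, reverse
Step 1:
                  A         M         X
  Initial     4.784   0.06655     1.334
  Change   0.009837  -0.02951  -0.01967
  Equil       4.794   0.03704     1.314
  solve Keq expr → x = -0.009837; check Q = 1.8310e-05
Then remove 1.16 M of A.
Step 2:
                  A         M         X
  Initial     3.634   0.03704     1.314
  Change   0.001076 -0.003227 -0.002151
  Equil       3.635   0.03381     1.312
  solve Keq expr → x = -0.001076; check Q = 1.8310e-05
Then add 0.03805 M of M.
Step 3:
                  A         M         X
  Initial     3.635   0.07186     1.312
  Change    0.01252  -0.03757  -0.02505
  Equil       3.647   0.03429     1.287
  solve Keq expr → x = -0.01252; check Q = 1.8310e-05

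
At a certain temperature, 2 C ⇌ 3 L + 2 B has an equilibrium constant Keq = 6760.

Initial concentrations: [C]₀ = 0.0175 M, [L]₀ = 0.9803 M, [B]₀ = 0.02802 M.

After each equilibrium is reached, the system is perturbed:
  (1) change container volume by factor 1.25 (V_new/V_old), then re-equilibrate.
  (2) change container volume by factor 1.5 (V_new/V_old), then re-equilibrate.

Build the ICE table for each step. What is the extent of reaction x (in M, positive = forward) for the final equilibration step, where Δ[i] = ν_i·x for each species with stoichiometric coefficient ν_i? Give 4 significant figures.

Q₀ = 2.415 vs Keq = 6760 ⇒ Q<K, forward
Step 1:
                   C          L          B
  I           0.0175     0.9803    0.02802
  C         -0.01695    0.02542    0.01695
  E       5.5163e-04      1.006    0.04497
  solve Keq expr → x = 0.008474; check Q = 6760
Then change container volume by factor 1.25 (V_new/V_old).
Step 2:
                   C          L          B
  I       4.4131e-04     0.8046    0.03597
  C       -1.2433e-04 1.8650e-04 1.2433e-04
  E       3.1698e-04     0.8048     0.0361
  solve Keq expr → x = 6.2166e-05; check Q = 6760
Then change container volume by factor 1.5 (V_new/V_old).
Step 3:
                   C          L          B
  I       2.1132e-04     0.5365    0.02407
  C       -9.5786e-05 1.4368e-04 9.5786e-05
  E       1.1553e-04     0.5367    0.02416
  solve Keq expr → x = 4.7893e-05; check Q = 6760

x = 4.7893e-05 M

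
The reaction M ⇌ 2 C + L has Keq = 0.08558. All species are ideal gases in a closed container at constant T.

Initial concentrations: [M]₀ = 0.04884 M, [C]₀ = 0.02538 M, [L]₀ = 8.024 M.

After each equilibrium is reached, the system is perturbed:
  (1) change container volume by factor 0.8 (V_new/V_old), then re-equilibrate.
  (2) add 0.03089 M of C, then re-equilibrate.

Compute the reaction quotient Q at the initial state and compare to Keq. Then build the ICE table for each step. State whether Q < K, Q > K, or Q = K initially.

Q₀ = 0.1058 vs Keq = 0.08558 ⇒ Q>K, reverse
Step 1:
                  M         C         L
  I         0.04884   0.02538     8.024
  C        0.001145 -0.002289 -0.001145
  E         0.04998   0.02309     8.023
  solve Keq expr → x = -0.001145; check Q = 0.08558
Then change container volume by factor 0.8 (V_new/V_old).
Step 2:
                  M         C         L
  I         0.06248   0.02886     10.03
  C        0.002643 -0.005286 -0.002643
  E         0.06512   0.02358     10.03
  solve Keq expr → x = -0.002643; check Q = 0.08558
Then add 0.03089 M of C.
Step 3:
                  M         C         L
  I         0.06512   0.05447     10.03
  C         0.01421  -0.02843  -0.01421
  E         0.07934   0.02604     10.01
  solve Keq expr → x = -0.01421; check Q = 0.08558

Q₀ = 0.1058; Q > K (proceeds reverse)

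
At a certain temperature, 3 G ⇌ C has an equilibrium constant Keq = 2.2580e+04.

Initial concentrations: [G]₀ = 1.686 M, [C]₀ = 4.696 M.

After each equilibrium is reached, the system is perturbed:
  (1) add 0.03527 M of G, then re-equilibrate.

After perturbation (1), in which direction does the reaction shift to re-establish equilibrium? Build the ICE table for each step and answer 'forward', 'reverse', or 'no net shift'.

Q₀ = 0.9798 vs Keq = 2.2580e+04 ⇒ Q<K, forward
Step 1:
                    G           C
  init          1.686       4.696
  Δ            -1.625      0.5415
  eq          0.06144       5.238
  solve Keq expr → x = 0.5415; check Q = 2.2580e+04
Then add 0.03527 M of G.
Step 2:
                    G           C
  init        0.09671       5.238
  Δ          -0.03522     0.01174
  eq          0.06149       5.249
  solve Keq expr → x = 0.01174; check Q = 2.2580e+04

Direction: forward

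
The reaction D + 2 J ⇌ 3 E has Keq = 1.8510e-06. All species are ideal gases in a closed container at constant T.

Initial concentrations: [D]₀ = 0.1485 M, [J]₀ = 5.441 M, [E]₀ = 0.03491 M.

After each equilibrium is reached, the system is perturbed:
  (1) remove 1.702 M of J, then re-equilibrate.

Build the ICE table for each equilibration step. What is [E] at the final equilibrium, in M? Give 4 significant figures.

[E]_eq = 0.01592 M

Q₀ = 9.6776e-06 vs Keq = 1.8510e-06 ⇒ Q>K, reverse
Step 1:
                  D         J         E
  init       0.1485     5.441   0.03491
  Δ        0.004852  0.009703  -0.01456
  eq         0.1534     5.451   0.02035
  solve Keq expr → x = -0.004852; check Q = 1.8510e-06
Then remove 1.702 M of J.
Step 2:
                  D         J         E
  init       0.1534     3.749   0.02035
  Δ        0.001479  0.002958 -0.004436
  eq         0.1548     3.752   0.01592
  solve Keq expr → x = -0.001479; check Q = 1.8510e-06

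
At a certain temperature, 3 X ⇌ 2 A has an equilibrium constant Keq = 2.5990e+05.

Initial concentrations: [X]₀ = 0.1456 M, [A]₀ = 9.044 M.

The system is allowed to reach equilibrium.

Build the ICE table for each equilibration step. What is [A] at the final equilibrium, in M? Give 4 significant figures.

Q₀ = 2.6499e+04 vs Keq = 2.5990e+05 ⇒ Q<K, forward
Step 1:
                  X         A
  I          0.1456     9.044
  C        -0.07732   0.05155
  E         0.06828     9.096
  solve Keq expr → x = 0.02577; check Q = 2.5990e+05

[A]_eq = 9.096 M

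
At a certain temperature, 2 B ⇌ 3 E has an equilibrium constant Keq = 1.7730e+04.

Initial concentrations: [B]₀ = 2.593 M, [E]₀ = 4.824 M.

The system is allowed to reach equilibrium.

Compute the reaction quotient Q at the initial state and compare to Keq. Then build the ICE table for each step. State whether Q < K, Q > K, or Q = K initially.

Q₀ = 16.7 vs Keq = 1.7730e+04 ⇒ Q<K, forward
Step 1:
                  B         E
  init        2.593     4.824
  Δ          -2.409     3.613
  eq         0.1841     8.437
  solve Keq expr → x = 1.204; check Q = 1.7730e+04

Q₀ = 16.7; Q < K (proceeds forward)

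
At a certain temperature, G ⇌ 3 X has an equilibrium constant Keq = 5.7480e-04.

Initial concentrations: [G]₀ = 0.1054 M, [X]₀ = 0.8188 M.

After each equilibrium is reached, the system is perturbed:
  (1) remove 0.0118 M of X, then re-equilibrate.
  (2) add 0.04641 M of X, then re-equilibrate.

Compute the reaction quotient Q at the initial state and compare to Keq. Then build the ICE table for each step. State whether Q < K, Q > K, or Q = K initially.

Q₀ = 5.208 vs Keq = 5.7480e-04 ⇒ Q>K, reverse
Step 1:
                    G           X
  Initial      0.1054      0.8188
  Change       0.2532     -0.7597
  Equil        0.3586     0.05907
  solve Keq expr → x = -0.2532; check Q = 5.7480e-04
Then remove 0.0118 M of X.
Step 2:
                    G           X
  Initial      0.3586     0.04727
  Change    -0.003862     0.01159
  Equil        0.3548     0.05886
  solve Keq expr → x = 0.003862; check Q = 5.7480e-04
Then add 0.04641 M of X.
Step 3:
                    G           X
  Initial      0.3548      0.1053
  Change      0.01519    -0.04558
  Equil          0.37     0.05969
  solve Keq expr → x = -0.01519; check Q = 5.7480e-04

Q₀ = 5.208; Q > K (proceeds reverse)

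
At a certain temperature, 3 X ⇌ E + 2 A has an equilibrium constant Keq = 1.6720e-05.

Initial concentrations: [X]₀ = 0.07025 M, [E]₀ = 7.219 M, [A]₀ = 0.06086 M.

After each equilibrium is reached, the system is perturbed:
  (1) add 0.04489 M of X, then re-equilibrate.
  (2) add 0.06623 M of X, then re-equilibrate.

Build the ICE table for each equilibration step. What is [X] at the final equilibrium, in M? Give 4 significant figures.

Q₀ = 77.13 vs Keq = 1.6720e-05 ⇒ Q>K, reverse
Step 1:
                    X           E           A
  init        0.07025       7.219     0.06086
  Δ           0.09114    -0.03038    -0.06076
  eq           0.1614       7.189  9.8882e-05
  solve Keq expr → x = -0.03038; check Q = 1.6720e-05
Then add 0.04489 M of X.
Step 2:
                    X           E           A
  init         0.2063       7.189  9.8882e-05
  Δ       -6.5901e-05  2.1967e-05  4.3934e-05
  eq           0.2062       7.189  1.4282e-04
  solve Keq expr → x = 2.1967e-05; check Q = 1.6720e-05
Then add 0.06623 M of X.
Step 3:
                    X           E           A
  init         0.2724       7.189  1.4282e-04
  Δ       -1.1089e-04  3.6964e-05  7.3928e-05
  eq           0.2723       7.189  2.1674e-04
  solve Keq expr → x = 3.6964e-05; check Q = 1.6720e-05

[X]_eq = 0.2723 M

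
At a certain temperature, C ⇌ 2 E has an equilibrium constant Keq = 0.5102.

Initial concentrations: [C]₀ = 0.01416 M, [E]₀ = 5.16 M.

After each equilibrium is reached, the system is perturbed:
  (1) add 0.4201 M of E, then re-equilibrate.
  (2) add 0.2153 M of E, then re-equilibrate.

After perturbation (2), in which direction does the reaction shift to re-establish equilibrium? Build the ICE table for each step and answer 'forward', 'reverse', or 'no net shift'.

Direction: reverse

Q₀ = 1880 vs Keq = 0.5102 ⇒ Q>K, reverse
Step 1:
                   C          E
  init       0.01416       5.16
  Δ            2.065      -4.13
  eq           2.079       1.03
  solve Keq expr → x = -2.065; check Q = 0.5102
Then add 0.4201 M of E.
Step 2:
                   C          E
  init         2.079       1.45
  Δ           0.1873    -0.3747
  eq           2.267      1.075
  solve Keq expr → x = -0.1873; check Q = 0.5102
Then add 0.2153 M of E.
Step 3:
                   C          E
  init         2.267      1.291
  Δ          0.09634    -0.1927
  eq           2.363      1.098
  solve Keq expr → x = -0.09634; check Q = 0.5102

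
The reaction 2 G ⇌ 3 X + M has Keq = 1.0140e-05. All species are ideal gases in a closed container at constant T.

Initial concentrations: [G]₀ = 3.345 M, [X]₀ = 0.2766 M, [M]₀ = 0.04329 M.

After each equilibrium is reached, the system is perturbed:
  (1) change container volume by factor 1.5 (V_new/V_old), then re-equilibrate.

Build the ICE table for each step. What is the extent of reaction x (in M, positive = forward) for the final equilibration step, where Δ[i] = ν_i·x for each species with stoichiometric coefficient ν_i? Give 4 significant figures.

x = 0.005696 M

Q₀ = 8.1875e-05 vs Keq = 1.0140e-05 ⇒ Q>K, reverse
Step 1:
                    G           X           M
  Initial       3.345      0.2766     0.04329
  Change      0.05473    -0.08209    -0.02736
  Equil           3.4      0.1945     0.01593
  solve Keq expr → x = -0.02736; check Q = 1.0140e-05
Then change container volume by factor 1.5 (V_new/V_old).
Step 2:
                    G           X           M
  Initial       2.266      0.1297     0.01062
  Change     -0.01139     0.01709    0.005696
  Equil         2.255      0.1468     0.01631
  solve Keq expr → x = 0.005696; check Q = 1.0140e-05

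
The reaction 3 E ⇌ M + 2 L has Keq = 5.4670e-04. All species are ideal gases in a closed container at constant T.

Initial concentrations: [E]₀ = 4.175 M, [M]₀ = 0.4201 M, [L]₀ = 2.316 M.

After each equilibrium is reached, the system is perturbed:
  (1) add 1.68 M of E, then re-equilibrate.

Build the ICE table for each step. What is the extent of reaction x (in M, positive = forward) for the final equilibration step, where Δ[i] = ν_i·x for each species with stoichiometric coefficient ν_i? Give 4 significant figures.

x = 0.03447 M

Q₀ = 0.03096 vs Keq = 5.4670e-04 ⇒ Q>K, reverse
Step 1:
                  E         M         L
  Initial     4.175    0.4201     2.316
  Change      1.156   -0.3854   -0.7708
  Equil       5.331   0.03469     1.545
  solve Keq expr → x = -0.3854; check Q = 5.4670e-04
Then add 1.68 M of E.
Step 2:
                  E         M         L
  Initial     7.011   0.03469     1.545
  Change    -0.1034   0.03447   0.06894
  Equil       6.908   0.06917     1.614
  solve Keq expr → x = 0.03447; check Q = 5.4670e-04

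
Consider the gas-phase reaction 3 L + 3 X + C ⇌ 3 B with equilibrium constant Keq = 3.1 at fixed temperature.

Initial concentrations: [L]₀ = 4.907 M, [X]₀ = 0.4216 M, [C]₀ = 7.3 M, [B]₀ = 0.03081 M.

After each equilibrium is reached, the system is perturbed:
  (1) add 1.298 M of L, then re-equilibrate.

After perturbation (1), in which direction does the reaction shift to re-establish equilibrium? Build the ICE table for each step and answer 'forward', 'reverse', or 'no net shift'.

Q₀ = 4.5248e-07 vs Keq = 3.1 ⇒ Q<K, forward
Step 1:
                    L           X           C           B
  I             4.907      0.4216         7.3     0.03081
  C           -0.3886     -0.3886     -0.1295      0.3886
  E             4.518     0.03301        7.17      0.4194
  solve Keq expr → x = 0.1295; check Q = 3.1
Then add 1.298 M of L.
Step 2:
                    L           X           C           B
  I             5.816     0.03301        7.17      0.4194
  C         -0.006911   -0.006911   -0.002304    0.006911
  E              5.81      0.0261       7.168      0.4263
  solve Keq expr → x = 0.002304; check Q = 3.1

Direction: forward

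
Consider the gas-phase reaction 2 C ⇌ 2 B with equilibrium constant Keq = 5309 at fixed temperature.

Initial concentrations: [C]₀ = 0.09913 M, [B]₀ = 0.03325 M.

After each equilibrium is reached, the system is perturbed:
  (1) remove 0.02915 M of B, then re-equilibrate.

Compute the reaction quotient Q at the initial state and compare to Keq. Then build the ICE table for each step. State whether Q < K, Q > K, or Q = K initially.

Q₀ = 0.1125 vs Keq = 5309 ⇒ Q<K, forward
Step 1:
                  C         B
  init      0.09913   0.03325
  Δ        -0.09734   0.09734
  eq       0.001792    0.1306
  solve Keq expr → x = 0.04867; check Q = 5309
Then remove 0.02915 M of B.
Step 2:
                  C         B
  init     0.001792    0.1014
  Δ       -3.9465e-04 3.9465e-04
  eq       0.001398    0.1018
  solve Keq expr → x = 1.9733e-04; check Q = 5309

Q₀ = 0.1125; Q < K (proceeds forward)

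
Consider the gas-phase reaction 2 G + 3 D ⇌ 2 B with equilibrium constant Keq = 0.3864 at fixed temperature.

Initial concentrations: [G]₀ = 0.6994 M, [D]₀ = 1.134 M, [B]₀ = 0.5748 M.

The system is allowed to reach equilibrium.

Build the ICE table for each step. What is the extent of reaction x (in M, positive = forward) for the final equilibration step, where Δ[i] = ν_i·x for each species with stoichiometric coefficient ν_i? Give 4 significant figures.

x = -0.008814 M

Q₀ = 0.4632 vs Keq = 0.3864 ⇒ Q>K, reverse
Step 1:
                  G         D         B
  init       0.6994     1.134    0.5748
  Δ         0.01763   0.02644  -0.01763
  eq          0.717      1.16    0.5572
  solve Keq expr → x = -0.008814; check Q = 0.3864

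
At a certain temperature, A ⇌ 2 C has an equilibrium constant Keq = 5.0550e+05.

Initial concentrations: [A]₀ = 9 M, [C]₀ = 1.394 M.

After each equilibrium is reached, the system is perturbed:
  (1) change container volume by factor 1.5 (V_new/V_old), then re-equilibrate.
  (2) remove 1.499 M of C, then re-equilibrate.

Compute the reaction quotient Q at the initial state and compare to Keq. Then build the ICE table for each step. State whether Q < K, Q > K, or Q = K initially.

Q₀ = 0.2159; Q < K (proceeds forward)

Q₀ = 0.2159 vs Keq = 5.0550e+05 ⇒ Q<K, forward
Step 1:
                  A         C
  Initial         9     1.394
  Change     -8.999        18
  Equil   7.4396e-04     19.39
  solve Keq expr → x = 8.999; check Q = 5.0550e+05
Then change container volume by factor 1.5 (V_new/V_old).
Step 2:
                  A         C
  Initial 4.9597e-04     12.93
  Change  -1.6531e-04 3.3061e-04
  Equil   3.3066e-04     12.93
  solve Keq expr → x = 1.6531e-04; check Q = 5.0550e+05
Then remove 1.499 M of C.
Step 3:
                  A         C
  Initial 3.3066e-04     11.43
  Change  -7.2225e-05 1.4445e-04
  Equil   2.5844e-04     11.43
  solve Keq expr → x = 7.2225e-05; check Q = 5.0550e+05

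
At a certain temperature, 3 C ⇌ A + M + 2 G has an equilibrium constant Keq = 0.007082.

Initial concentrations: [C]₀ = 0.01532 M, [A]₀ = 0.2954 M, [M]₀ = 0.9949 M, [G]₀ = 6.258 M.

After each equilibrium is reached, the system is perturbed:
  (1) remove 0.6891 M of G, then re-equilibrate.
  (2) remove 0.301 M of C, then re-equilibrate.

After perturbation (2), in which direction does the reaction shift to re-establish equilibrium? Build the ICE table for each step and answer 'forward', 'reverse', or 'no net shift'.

Q₀ = 3.2010e+06 vs Keq = 0.007082 ⇒ Q>K, reverse
Step 1:
                  C         A         M         G
  Initial   0.01532    0.2954    0.9949     6.258
  Change     0.8855   -0.2952   -0.2952   -0.5903
  Equil      0.9008 2.3033e-04    0.6997     5.668
  solve Keq expr → x = -0.2952; check Q = 0.007082
Then remove 0.6891 M of G.
Step 2:
                  C         A         M         G
  Initial    0.9008 2.3033e-04    0.6997     4.979
  Change  -2.0378e-04 6.7926e-05 6.7926e-05 1.3585e-04
  Equil      0.9006 2.9825e-04    0.6998     4.979
  solve Keq expr → x = 6.7926e-05; check Q = 0.007082
Then remove 0.301 M of C.
Step 3:
                  C         A         M         G
  Initial    0.5996 2.9825e-04    0.6998     4.979
  Change  6.2973e-04 -2.0991e-04 -2.0991e-04 -4.1982e-04
  Equil      0.6003 8.8341e-05    0.6996     4.978
  solve Keq expr → x = -2.0991e-04; check Q = 0.007082

Direction: reverse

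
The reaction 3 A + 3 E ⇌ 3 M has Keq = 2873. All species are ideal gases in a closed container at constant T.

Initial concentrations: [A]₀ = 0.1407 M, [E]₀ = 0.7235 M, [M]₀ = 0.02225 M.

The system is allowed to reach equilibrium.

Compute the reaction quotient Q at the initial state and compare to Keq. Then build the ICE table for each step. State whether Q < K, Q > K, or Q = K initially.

Q₀ = 0.01044; Q < K (proceeds forward)

Q₀ = 0.01044 vs Keq = 2873 ⇒ Q<K, forward
Step 1:
                  A         E         M
  I          0.1407    0.7235   0.02225
  C         -0.1236   -0.1236    0.1236
  E          0.0171    0.5999    0.1458
  solve Keq expr → x = 0.0412; check Q = 2873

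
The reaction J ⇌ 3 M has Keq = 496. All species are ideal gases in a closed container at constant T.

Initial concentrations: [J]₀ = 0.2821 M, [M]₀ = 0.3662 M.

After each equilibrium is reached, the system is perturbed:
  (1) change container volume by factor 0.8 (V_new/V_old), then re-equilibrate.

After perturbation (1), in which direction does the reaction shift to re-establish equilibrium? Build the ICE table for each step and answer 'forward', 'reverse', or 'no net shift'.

Direction: reverse

Q₀ = 0.1741 vs Keq = 496 ⇒ Q<K, forward
Step 1:
                  J         M
  init       0.2821    0.3662
  Δ         -0.2786    0.8358
  eq       0.003501     1.202
  solve Keq expr → x = 0.2786; check Q = 496
Then change container volume by factor 0.8 (V_new/V_old).
Step 2:
                  J         M
  init     0.004377     1.502
  Δ        0.002365 -0.007096
  eq       0.006742     1.495
  solve Keq expr → x = -0.002365; check Q = 496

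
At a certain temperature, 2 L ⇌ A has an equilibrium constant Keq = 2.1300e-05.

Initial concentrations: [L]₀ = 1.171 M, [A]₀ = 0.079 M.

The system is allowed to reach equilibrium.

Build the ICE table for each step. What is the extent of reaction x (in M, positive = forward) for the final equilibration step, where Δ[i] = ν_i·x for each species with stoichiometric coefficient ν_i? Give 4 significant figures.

Q₀ = 0.05761 vs Keq = 2.1300e-05 ⇒ Q>K, reverse
Step 1:
                   L          A
  Initial      1.171      0.079
  Change      0.1579   -0.07896
  Equil        1.329 3.7617e-05
  solve Keq expr → x = -0.07896; check Q = 2.1300e-05

x = -0.07896 M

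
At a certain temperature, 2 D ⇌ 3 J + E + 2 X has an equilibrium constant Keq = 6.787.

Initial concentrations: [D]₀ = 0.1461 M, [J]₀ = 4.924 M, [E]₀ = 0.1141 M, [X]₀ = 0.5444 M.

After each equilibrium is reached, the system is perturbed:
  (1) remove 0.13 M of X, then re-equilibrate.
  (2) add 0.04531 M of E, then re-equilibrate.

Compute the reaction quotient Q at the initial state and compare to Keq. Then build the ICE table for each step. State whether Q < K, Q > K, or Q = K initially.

Q₀ = 189.1; Q > K (proceeds reverse)

Q₀ = 189.1 vs Keq = 6.787 ⇒ Q>K, reverse
Step 1:
                   D          J          E          X
  I           0.1461      4.924     0.1141     0.5444
  C           0.1523    -0.2284   -0.07614    -0.1523
  E           0.2984      4.696    0.03796     0.3921
  solve Keq expr → x = -0.07614; check Q = 6.787
Then remove 0.13 M of X.
Step 2:
                   D          J          E          X
  I           0.2984      4.696    0.03796     0.2621
  C         -0.03062    0.04593    0.01531    0.03062
  E           0.2678      4.742    0.05327     0.2927
  solve Keq expr → x = 0.01531; check Q = 6.787
Then add 0.04531 M of E.
Step 3:
                   D          J          E          X
  I           0.2678      4.742    0.09858     0.2927
  C          0.02968   -0.04452   -0.01484   -0.02968
  E           0.2974      4.697    0.08374     0.2631
  solve Keq expr → x = -0.01484; check Q = 6.787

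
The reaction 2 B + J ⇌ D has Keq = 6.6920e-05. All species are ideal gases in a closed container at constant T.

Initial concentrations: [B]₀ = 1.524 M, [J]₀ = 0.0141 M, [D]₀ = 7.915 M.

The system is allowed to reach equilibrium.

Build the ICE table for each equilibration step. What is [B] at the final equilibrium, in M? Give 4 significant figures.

[B]_eq = 17.05 M

Q₀ = 241.7 vs Keq = 6.6920e-05 ⇒ Q>K, reverse
Step 1:
                  B         J         D
  Initial     1.524    0.0141     7.915
  Change      15.53     7.764    -7.764
  Equil       17.05     7.778    0.1513
  solve Keq expr → x = -7.764; check Q = 6.6920e-05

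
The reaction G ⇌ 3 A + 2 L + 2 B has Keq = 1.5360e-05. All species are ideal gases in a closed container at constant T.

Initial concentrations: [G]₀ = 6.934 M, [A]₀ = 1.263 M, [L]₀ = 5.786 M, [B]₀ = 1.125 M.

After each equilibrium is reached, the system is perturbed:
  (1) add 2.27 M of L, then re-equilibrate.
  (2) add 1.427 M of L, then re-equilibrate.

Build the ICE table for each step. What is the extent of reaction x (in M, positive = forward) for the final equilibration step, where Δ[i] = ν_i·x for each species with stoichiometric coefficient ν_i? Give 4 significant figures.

Q₀ = 12.31 vs Keq = 1.5360e-05 ⇒ Q>K, reverse
Step 1:
                   G          A          L          B
  init         6.934      1.263      5.786      1.125
  Δ           0.4089     -1.227    -0.8177    -0.8177
  eq           7.343    0.03644      4.968     0.3073
  solve Keq expr → x = -0.4089; check Q = 1.5360e-05
Then add 2.27 M of L.
Step 2:
                   G          A          L          B
  init         7.343    0.03644      7.238     0.3073
  Δ         0.002582  -0.007746  -0.005164  -0.005164
  eq           7.345    0.02869      7.233     0.3021
  solve Keq expr → x = -0.002582; check Q = 1.5360e-05
Then add 1.427 M of L.
Step 3:
                   G          A          L          B
  init         7.345    0.02869       8.66     0.3021
  Δ         0.001041  -0.003123  -0.002082  -0.002082
  eq           7.346    0.02557      8.658        0.3
  solve Keq expr → x = -0.001041; check Q = 1.5360e-05

x = -0.001041 M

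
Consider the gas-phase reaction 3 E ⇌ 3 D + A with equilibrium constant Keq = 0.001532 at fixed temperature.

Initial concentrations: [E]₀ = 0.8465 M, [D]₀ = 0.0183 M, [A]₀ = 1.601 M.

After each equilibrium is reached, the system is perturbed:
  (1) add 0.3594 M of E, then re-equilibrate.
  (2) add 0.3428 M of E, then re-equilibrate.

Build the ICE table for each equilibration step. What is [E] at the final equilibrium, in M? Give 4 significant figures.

[E]_eq = 1.427 M

Q₀ = 1.6176e-05 vs Keq = 0.001532 ⇒ Q<K, forward
Step 1:
                   E          D          A
  init        0.8465     0.0183      1.601
  Δ         -0.05899    0.05899    0.01966
  eq          0.7875    0.07729      1.621
  solve Keq expr → x = 0.01966; check Q = 0.001532
Then add 0.3594 M of E.
Step 2:
                   E          D          A
  init         1.147    0.07729      1.621
  Δ          -0.0319     0.0319    0.01063
  eq           1.115     0.1092      1.631
  solve Keq expr → x = 0.01063; check Q = 0.001532
Then add 0.3428 M of E.
Step 3:
                   E          D          A
  init         1.458     0.1092      1.631
  Δ         -0.03031    0.03031     0.0101
  eq           1.427     0.1395      1.641
  solve Keq expr → x = 0.0101; check Q = 0.001532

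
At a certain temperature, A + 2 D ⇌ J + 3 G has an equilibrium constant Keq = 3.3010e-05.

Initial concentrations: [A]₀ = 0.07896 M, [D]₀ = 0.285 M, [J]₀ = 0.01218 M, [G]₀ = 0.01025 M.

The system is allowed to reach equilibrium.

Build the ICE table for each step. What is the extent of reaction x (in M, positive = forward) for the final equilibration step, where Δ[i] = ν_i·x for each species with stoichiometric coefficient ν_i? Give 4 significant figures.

Q₀ = 2.0451e-06 vs Keq = 3.3010e-05 ⇒ Q<K, forward
Step 1:
                   A          D          J          G
  init       0.07896      0.285    0.01218    0.01025
  Δ        -0.004129  -0.008258   0.004129    0.01239
  eq         0.07483     0.2767    0.01631    0.02264
  solve Keq expr → x = 0.004129; check Q = 3.3010e-05

x = 0.004129 M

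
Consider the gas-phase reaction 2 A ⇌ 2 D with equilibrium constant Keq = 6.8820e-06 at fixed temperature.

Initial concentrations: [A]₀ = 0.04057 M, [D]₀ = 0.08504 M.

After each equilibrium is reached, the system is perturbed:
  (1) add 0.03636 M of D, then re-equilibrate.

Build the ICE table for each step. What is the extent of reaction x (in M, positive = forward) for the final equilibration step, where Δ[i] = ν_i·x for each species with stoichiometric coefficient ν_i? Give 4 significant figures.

x = -0.01813 M

Q₀ = 4.394 vs Keq = 6.8820e-06 ⇒ Q>K, reverse
Step 1:
                    A           D
  I           0.04057     0.08504
  C           0.08471    -0.08471
  E            0.1253  3.2866e-04
  solve Keq expr → x = -0.04236; check Q = 6.8820e-06
Then add 0.03636 M of D.
Step 2:
                    A           D
  I            0.1253     0.03669
  C           0.03626    -0.03626
  E            0.1615  4.2379e-04
  solve Keq expr → x = -0.01813; check Q = 6.8820e-06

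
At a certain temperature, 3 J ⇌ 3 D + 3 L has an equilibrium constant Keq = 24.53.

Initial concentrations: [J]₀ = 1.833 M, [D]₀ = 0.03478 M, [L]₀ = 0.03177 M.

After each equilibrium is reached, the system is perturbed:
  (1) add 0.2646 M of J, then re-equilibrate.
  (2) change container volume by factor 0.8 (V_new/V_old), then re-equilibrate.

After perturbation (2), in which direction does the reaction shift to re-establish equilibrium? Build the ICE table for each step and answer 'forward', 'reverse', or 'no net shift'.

Direction: reverse

Q₀ = 2.1905e-10 vs Keq = 24.53 ⇒ Q<K, forward
Step 1:
                   J          D          L
  Initial      1.833    0.03478    0.03177
  Change      -1.259      1.259      1.259
  Equil       0.5744      1.293       1.29
  solve Keq expr → x = 0.4195; check Q = 24.53
Then add 0.2646 M of J.
Step 2:
                   J          D          L
  Initial      0.839      1.293       1.29
  Change     -0.1367     0.1367     0.1367
  Equil       0.7023       1.43      1.427
  solve Keq expr → x = 0.04555; check Q = 24.53
Then change container volume by factor 0.8 (V_new/V_old).
Step 3:
                   J          D          L
  Initial     0.8779      1.788      1.784
  Change         0.1       -0.1       -0.1
  Equil       0.9779      1.688      1.684
  solve Keq expr → x = -0.03333; check Q = 24.53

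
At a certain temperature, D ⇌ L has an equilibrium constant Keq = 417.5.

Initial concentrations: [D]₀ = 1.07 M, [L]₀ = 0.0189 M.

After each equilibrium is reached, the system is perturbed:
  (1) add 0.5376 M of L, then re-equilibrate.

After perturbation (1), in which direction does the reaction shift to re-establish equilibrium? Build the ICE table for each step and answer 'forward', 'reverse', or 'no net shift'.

Q₀ = 0.01766 vs Keq = 417.5 ⇒ Q<K, forward
Step 1:
                  D         L
  I            1.07    0.0189
  C          -1.067     1.067
  E        0.002602     1.086
  solve Keq expr → x = 1.067; check Q = 417.5
Then add 0.5376 M of L.
Step 2:
                  D         L
  I        0.002602     1.624
  C        0.001285 -0.001285
  E        0.003886     1.623
  solve Keq expr → x = -0.001285; check Q = 417.5

Direction: reverse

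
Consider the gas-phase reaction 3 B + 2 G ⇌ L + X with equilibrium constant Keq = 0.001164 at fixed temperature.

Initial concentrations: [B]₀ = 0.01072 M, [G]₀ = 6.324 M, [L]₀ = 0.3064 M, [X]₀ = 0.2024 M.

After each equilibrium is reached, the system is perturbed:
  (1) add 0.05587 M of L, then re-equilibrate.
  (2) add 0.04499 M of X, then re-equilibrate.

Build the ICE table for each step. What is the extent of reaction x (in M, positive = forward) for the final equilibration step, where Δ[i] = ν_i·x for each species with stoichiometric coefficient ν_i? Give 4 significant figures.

Q₀ = 1259 vs Keq = 0.001164 ⇒ Q>K, reverse
Step 1:
                    B           G           L           X
  init        0.01072       6.324      0.3064      0.2024
  Δ            0.4813      0.3209     -0.1604     -0.1604
  eq           0.4921       6.645       0.146     0.04195
  solve Keq expr → x = -0.1604; check Q = 0.001164
Then add 0.05587 M of L.
Step 2:
                    B           G           L           X
  init         0.4921       6.645      0.2018     0.04195
  Δ           0.01965      0.0131   -0.006549   -0.006549
  eq           0.5117       6.658      0.1953      0.0354
  solve Keq expr → x = -0.006549; check Q = 0.001164
Then add 0.04499 M of X.
Step 3:
                    B           G           L           X
  init         0.5117       6.658      0.1953     0.08039
  Δ           0.06629     0.04419     -0.0221     -0.0221
  eq            0.578       6.702      0.1732      0.0583
  solve Keq expr → x = -0.0221; check Q = 0.001164

x = -0.0221 M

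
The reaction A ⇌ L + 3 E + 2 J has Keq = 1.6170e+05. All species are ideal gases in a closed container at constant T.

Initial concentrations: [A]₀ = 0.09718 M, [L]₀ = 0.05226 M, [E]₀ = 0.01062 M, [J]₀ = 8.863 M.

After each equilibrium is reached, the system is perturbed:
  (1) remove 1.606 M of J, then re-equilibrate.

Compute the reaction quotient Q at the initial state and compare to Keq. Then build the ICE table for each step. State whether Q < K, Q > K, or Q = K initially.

Q₀ = 5.0597e-05 vs Keq = 1.6170e+05 ⇒ Q<K, forward
Step 1:
                  A         L         E         J
  Initial   0.09718   0.05226   0.01062     8.863
  Change   -0.09718   0.09718    0.2915    0.1944
  Equil   2.0914e-06    0.1494    0.3022     9.057
  solve Keq expr → x = 0.09718; check Q = 1.6170e+05
Then remove 1.606 M of J.
Step 2:
                  A         L         E         J
  Initial 2.0914e-06    0.1494    0.3022     7.451
  Change  -6.7588e-07 6.7588e-07 2.0276e-06 1.3518e-06
  Equil   1.4155e-06    0.1494    0.3022     7.451
  solve Keq expr → x = 6.7588e-07; check Q = 1.6170e+05

Q₀ = 5.0597e-05; Q < K (proceeds forward)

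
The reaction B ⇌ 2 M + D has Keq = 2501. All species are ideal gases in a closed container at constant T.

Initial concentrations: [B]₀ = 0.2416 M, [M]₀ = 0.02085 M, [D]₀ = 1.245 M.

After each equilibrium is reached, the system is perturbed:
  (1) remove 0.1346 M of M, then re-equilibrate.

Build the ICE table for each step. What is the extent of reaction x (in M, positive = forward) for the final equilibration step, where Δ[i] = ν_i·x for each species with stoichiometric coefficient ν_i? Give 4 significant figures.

x = 6.9765e-05 M

Q₀ = 0.00224 vs Keq = 2501 ⇒ Q<K, forward
Step 1:
                    B           M           D
  init         0.2416     0.02085       1.245
  Δ           -0.2414      0.4829      0.2414
  eq       1.5082e-04      0.5037       1.486
  solve Keq expr → x = 0.2414; check Q = 2501
Then remove 0.1346 M of M.
Step 2:
                    B           M           D
  init     1.5082e-04      0.3691       1.486
  Δ       -6.9765e-05  1.3953e-04  6.9765e-05
  eq       8.1056e-05      0.3693       1.487
  solve Keq expr → x = 6.9765e-05; check Q = 2501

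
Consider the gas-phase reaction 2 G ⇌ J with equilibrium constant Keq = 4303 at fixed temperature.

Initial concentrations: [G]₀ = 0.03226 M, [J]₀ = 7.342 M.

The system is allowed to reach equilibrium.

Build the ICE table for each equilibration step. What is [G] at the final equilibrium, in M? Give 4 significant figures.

Q₀ = 7055 vs Keq = 4303 ⇒ Q>K, reverse
Step 1:
                    G           J
  init        0.03226       7.342
  Δ          0.009034   -0.004517
  eq          0.04129       7.337
  solve Keq expr → x = -0.004517; check Q = 4303

[G]_eq = 0.04129 M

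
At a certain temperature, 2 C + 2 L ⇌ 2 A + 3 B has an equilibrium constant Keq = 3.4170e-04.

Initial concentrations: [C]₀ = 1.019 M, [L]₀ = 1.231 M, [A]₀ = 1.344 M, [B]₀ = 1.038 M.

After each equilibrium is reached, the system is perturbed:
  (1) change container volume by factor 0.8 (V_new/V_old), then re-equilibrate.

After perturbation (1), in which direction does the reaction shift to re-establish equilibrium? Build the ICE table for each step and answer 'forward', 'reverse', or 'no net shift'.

Direction: reverse

Q₀ = 1.284 vs Keq = 3.4170e-04 ⇒ Q>K, reverse
Step 1:
                   C          L          A          B
  I            1.019      1.231      1.344      1.038
  C           0.5789     0.5789    -0.5789    -0.8684
  E            1.598       1.81     0.7651     0.1696
  solve Keq expr → x = -0.2895; check Q = 3.4170e-04
Then change container volume by factor 0.8 (V_new/V_old).
Step 2:
                   C          L          A          B
  I            1.997      2.262     0.9564     0.2121
  C         0.008623   0.008623  -0.008623   -0.01293
  E            2.006      2.271     0.9477     0.1991
  solve Keq expr → x = -0.004311; check Q = 3.4170e-04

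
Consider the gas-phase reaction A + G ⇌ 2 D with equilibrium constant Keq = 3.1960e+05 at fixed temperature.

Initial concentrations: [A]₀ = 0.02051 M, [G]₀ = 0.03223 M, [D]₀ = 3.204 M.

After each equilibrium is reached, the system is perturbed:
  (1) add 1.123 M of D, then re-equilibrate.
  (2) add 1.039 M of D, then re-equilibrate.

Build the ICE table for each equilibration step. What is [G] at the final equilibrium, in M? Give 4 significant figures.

[G]_eq = 0.01706 M

Q₀ = 1.5530e+04 vs Keq = 3.1960e+05 ⇒ Q<K, forward
Step 1:
                    A           G           D
  init        0.02051     0.03223       3.204
  Δ          -0.01817    -0.01817     0.03635
  eq         0.002337     0.01406        3.24
  solve Keq expr → x = 0.01817; check Q = 3.1960e+05
Then add 1.123 M of D.
Step 2:
                    A           G           D
  init       0.002337     0.01406       4.363
  Δ          0.001489    0.001489   -0.002979
  eq         0.003827     0.01555        4.36
  solve Keq expr → x = -0.001489; check Q = 3.1960e+05
Then add 1.039 M of D.
Step 3:
                    A           G           D
  init       0.003827     0.01555       5.399
  Δ          0.001514    0.001514   -0.003028
  eq         0.005341     0.01706       5.396
  solve Keq expr → x = -0.001514; check Q = 3.1960e+05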